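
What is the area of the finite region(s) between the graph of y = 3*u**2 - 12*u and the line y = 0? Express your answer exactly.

The curve meets the u-axis where 3*u**2 - 12*u = 0, i.e. 3*u*(u - 4) = 0, at u = 0, 4.
On [0, 4] the curve lies below the axis; ∫[0,4] (3*u**2 - 12*u) du = -32, giving area 32.

32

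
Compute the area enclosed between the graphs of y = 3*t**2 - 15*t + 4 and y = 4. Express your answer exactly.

125/2

Set the curves equal: 3*t**2 - 15*t + 4 = 4, so 3*t**2 - 15*t = 0, which factors as 3*t*(t - 5) = 0. The curves meet at t = 0, 5.
On [0, 5], y = 4 is on top; that piece has area ∫[0,5] (-(3*t**2 - 15*t)) dt = 125/2.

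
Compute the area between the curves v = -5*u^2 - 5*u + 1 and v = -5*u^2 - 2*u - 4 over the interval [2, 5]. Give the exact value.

On [2, 5], (-5*u^2 - 5*u + 1) - (-5*u^2 - 2*u - 4) = -3*u + 5 is ≤ 0 throughout, so the area is a single integral of |-3*u + 5|.
∫[2,5] (-3*u + 5) du = -33/2; the area of that piece is 33/2.

33/2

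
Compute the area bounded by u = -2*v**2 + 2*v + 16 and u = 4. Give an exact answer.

125/3

Both boundary curves give u as a function of v, so integrate with respect to v. Setting them equal: -2*v**2 + 2*v + 12 = 0, i.e. -2*(v - 3)*(v + 2) = 0, so they meet at v = -2, 3.
For v in [-2, 3], u = -2*v**2 + 2*v + 16 is on the right; area = ∫[-2,3] (-2*v**2 + 2*v + 12) dv = 125/3.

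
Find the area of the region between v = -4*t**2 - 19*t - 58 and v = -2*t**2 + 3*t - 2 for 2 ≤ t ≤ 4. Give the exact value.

On [2, 4], (-4*t**2 - 19*t - 58) - (-2*t**2 + 3*t - 2) = -2*t**2 - 22*t - 56 is ≤ 0 throughout, so the area is a single integral of |-2*t**2 - 22*t - 56|.
∫[2,4] (-2*t**2 - 22*t - 56) dt = -844/3; the area of that piece is 844/3.

844/3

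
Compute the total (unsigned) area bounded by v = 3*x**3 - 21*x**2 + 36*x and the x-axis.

The curve meets the x-axis where 3*x**3 - 21*x**2 + 36*x = 0, i.e. 3*x*(x - 4)*(x - 3) = 0, at x = 0, 3, 4.
On [0, 3] the curve lies above the axis; ∫[0,3] (3*x**3 - 21*x**2 + 36*x) dx = 135/4, giving area 135/4.
On [3, 4] the curve lies below the axis; ∫[3,4] (3*x**3 - 21*x**2 + 36*x) dx = -7/4, giving area 7/4.
Total area = 135/4 + 7/4 = 71/2.

71/2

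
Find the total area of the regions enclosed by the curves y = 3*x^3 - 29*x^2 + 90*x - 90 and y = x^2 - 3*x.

Set the curves equal: 3*x^3 - 29*x^2 + 90*x - 90 = x^2 - 3*x, so 3*x^3 - 30*x^2 + 93*x - 90 = 0, which factors as 3*(x - 5)*(x - 3)*(x - 2) = 0. The curves meet at x = 2, 3, 5.
On [2, 3], y = 3*x^3 - 29*x^2 + 90*x - 90 is on top; that piece has area ∫[2,3] (3*x^3 - 30*x^2 + 93*x - 90) dx = 5/4.
On [3, 5], y = x^2 - 3*x is on top; that piece has area ∫[3,5] (-(3*x^3 - 30*x^2 + 93*x - 90)) dx = 8.
Total enclosed area = 5/4 + 8 = 37/4.

37/4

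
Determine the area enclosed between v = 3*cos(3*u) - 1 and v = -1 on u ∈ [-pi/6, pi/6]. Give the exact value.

2

On [-pi/6, pi/6], (3*cos(3*u) - 1) - (-1) = 3*cos(3*u) is ≥ 0 throughout, so the area is a single integral of |3*cos(3*u)|.
∫[-pi/6,pi/6] (3*cos(3*u)) du = 2.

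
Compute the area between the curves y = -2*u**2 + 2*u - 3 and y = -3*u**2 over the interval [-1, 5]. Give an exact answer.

176/3

The difference (-2*u**2 + 2*u - 3) - (-3*u**2) = u**2 + 2*u - 3 changes sign at u = 1 inside [-1, 5], so split the integral there.
∫[-1,1] (u**2 + 2*u - 3) du = -16/3; the area of that piece is 16/3.
∫[1,5] (u**2 + 2*u - 3) du = 160/3.
Total area = 16/3 + 160/3 = 176/3.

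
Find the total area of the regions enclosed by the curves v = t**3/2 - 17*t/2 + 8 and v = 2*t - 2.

Set the curves equal: t**3/2 - 17*t/2 + 8 = 2*t - 2, so t**3/2 - 21*t/2 + 10 = 0, which factors as (t - 4)*(t - 1)*(t + 5)/2 = 0. The curves meet at t = -5, 1, 4.
On [-5, 1], v = t**3/2 - 17*t/2 + 8 is on top; that piece has area ∫[-5,1] (t**3/2 - 21*t/2 + 10) dt = 108.
On [1, 4], v = 2*t - 2 is on top; that piece has area ∫[1,4] (-(t**3/2 - 21*t/2 + 10)) dt = 135/8.
Total enclosed area = 108 + 135/8 = 999/8.

999/8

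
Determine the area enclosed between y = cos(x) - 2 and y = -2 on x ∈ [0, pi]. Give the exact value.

The difference (cos(x) - 2) - (-2) = cos(x) changes sign at x = pi/2 inside [0, pi], so split the integral there.
∫[0,pi/2] (cos(x)) dx = 1.
∫[pi/2,pi] (cos(x)) dx = -1; the area of that piece is 1.
Total area = 1 + 1 = 2.

2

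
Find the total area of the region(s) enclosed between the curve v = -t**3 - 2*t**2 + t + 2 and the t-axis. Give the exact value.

The curve meets the t-axis where -t**3 - 2*t**2 + t + 2 = 0, i.e. -(t - 1)*(t + 1)*(t + 2) = 0, at t = -2, -1, 1.
On [-2, -1] the curve lies below the axis; ∫[-2,-1] (-t**3 - 2*t**2 + t + 2) dt = -5/12, giving area 5/12.
On [-1, 1] the curve lies above the axis; ∫[-1,1] (-t**3 - 2*t**2 + t + 2) dt = 8/3, giving area 8/3.
Total area = 5/12 + 8/3 = 37/12.

37/12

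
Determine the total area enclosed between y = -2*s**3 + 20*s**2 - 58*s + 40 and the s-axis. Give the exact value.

71/3

The curve meets the s-axis where -2*s**3 + 20*s**2 - 58*s + 40 = 0, i.e. -2*(s - 5)*(s - 4)*(s - 1) = 0, at s = 1, 4, 5.
On [1, 4] the curve lies below the axis; ∫[1,4] (-2*s**3 + 20*s**2 - 58*s + 40) ds = -45/2, giving area 45/2.
On [4, 5] the curve lies above the axis; ∫[4,5] (-2*s**3 + 20*s**2 - 58*s + 40) ds = 7/6, giving area 7/6.
Total area = 45/2 + 7/6 = 71/3.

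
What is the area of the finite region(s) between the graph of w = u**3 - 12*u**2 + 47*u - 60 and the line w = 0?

The curve meets the u-axis where u**3 - 12*u**2 + 47*u - 60 = 0, i.e. (u - 5)*(u - 4)*(u - 3) = 0, at u = 3, 4, 5.
On [3, 4] the curve lies above the axis; ∫[3,4] (u**3 - 12*u**2 + 47*u - 60) du = 1/4, giving area 1/4.
On [4, 5] the curve lies below the axis; ∫[4,5] (u**3 - 12*u**2 + 47*u - 60) du = -1/4, giving area 1/4.
Total area = 1/4 + 1/4 = 1/2.

1/2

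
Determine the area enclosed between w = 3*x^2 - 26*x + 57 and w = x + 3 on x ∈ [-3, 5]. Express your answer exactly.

The difference (3*x^2 - 26*x + 57) - (x + 3) = 3*x^2 - 27*x + 54 changes sign at x = 3 inside [-3, 5], so split the integral there.
∫[-3,3] (3*x^2 - 27*x + 54) dx = 378.
∫[3,5] (3*x^2 - 27*x + 54) dx = -10; the area of that piece is 10.
Total area = 378 + 10 = 388.

388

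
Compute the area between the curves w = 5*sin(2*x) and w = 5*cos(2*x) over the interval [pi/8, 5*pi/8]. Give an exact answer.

5*sqrt(2)

On [pi/8, 5*pi/8], (5*sin(2*x)) - (5*cos(2*x)) = 5*sin(2*x) - 5*cos(2*x) is ≥ 0 throughout, so the area is a single integral of |5*sin(2*x) - 5*cos(2*x)|.
∫[pi/8,5*pi/8] (5*sin(2*x) - 5*cos(2*x)) dx = 5*sqrt(2).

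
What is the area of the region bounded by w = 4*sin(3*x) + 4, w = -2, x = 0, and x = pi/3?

8/3 + 2*pi

On [0, pi/3], (4*sin(3*x) + 4) - (-2) = 4*sin(3*x) + 6 is ≥ 0 throughout, so the area is a single integral of |4*sin(3*x) + 6|.
∫[0,pi/3] (4*sin(3*x) + 6) dx = 8/3 + 2*pi.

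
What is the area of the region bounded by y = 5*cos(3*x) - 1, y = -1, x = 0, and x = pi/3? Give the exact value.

The difference (5*cos(3*x) - 1) - (-1) = 5*cos(3*x) changes sign at x = pi/6 inside [0, pi/3], so split the integral there.
∫[0,pi/6] (5*cos(3*x)) dx = 5/3.
∫[pi/6,pi/3] (5*cos(3*x)) dx = -5/3; the area of that piece is 5/3.
Total area = 5/3 + 5/3 = 10/3.

10/3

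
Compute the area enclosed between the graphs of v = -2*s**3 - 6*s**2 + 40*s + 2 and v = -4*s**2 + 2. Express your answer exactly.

2521/6

Set the curves equal: -2*s**3 - 6*s**2 + 40*s + 2 = -4*s**2 + 2, so -2*s**3 - 2*s**2 + 40*s = 0, which factors as -2*s*(s - 4)*(s + 5) = 0. The curves meet at s = -5, 0, 4.
On [-5, 0], v = -4*s**2 + 2 is on top; that piece has area ∫[-5,0] (-(-2*s**3 - 2*s**2 + 40*s)) ds = 1625/6.
On [0, 4], v = -2*s**3 - 6*s**2 + 40*s + 2 is on top; that piece has area ∫[0,4] (-2*s**3 - 2*s**2 + 40*s) ds = 448/3.
Total enclosed area = 1625/6 + 448/3 = 2521/6.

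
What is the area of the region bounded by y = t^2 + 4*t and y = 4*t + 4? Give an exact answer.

32/3

Set the curves equal: t^2 + 4*t = 4*t + 4, so t^2 - 4 = 0, which factors as (t - 2)*(t + 2) = 0. The curves meet at t = -2, 2.
On [-2, 2], y = 4*t + 4 is on top; that piece has area ∫[-2,2] (-(t^2 - 4)) dt = 32/3.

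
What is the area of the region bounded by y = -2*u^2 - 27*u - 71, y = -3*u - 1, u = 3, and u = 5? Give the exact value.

On [3, 5], (-2*u^2 - 27*u - 71) - (-3*u - 1) = -2*u^2 - 24*u - 70 is ≤ 0 throughout, so the area is a single integral of |-2*u^2 - 24*u - 70|.
∫[3,5] (-2*u^2 - 24*u - 70) du = -1192/3; the area of that piece is 1192/3.

1192/3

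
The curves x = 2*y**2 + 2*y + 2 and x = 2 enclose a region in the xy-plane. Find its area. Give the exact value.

1/3

Both boundary curves give x as a function of y, so integrate with respect to y. Setting them equal: 2*y**2 + 2*y = 0, i.e. 2*y*(y + 1) = 0, so they meet at y = -1, 0.
For y in [-1, 0], x = 2*y**2 + 2*y + 2 is on the left; area = ∫[-1,0] (-(2*y**2 + 2*y)) dy = 1/3.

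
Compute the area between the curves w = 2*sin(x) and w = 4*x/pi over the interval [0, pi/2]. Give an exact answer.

On [0, pi/2], (2*sin(x)) - (4*x/pi) = -4*x/pi + 2*sin(x) is ≥ 0 throughout, so the area is a single integral of |-4*x/pi + 2*sin(x)|.
∫[0,pi/2] (-4*x/pi + 2*sin(x)) dx = 2 - pi/2.

2 - pi/2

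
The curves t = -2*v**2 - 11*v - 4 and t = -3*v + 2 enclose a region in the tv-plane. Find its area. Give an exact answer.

8/3

Both boundary curves give t as a function of v, so integrate with respect to v. Setting them equal: -2*v**2 - 8*v - 6 = 0, i.e. -2*(v + 1)*(v + 3) = 0, so they meet at v = -3, -1.
For v in [-3, -1], t = -2*v**2 - 11*v - 4 is on the right; area = ∫[-3,-1] (-2*v**2 - 8*v - 6) dv = 8/3.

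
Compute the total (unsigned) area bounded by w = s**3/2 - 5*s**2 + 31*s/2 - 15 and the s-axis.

37/24

The curve meets the s-axis where s**3/2 - 5*s**2 + 31*s/2 - 15 = 0, i.e. (s - 5)*(s - 3)*(s - 2)/2 = 0, at s = 2, 3, 5.
On [2, 3] the curve lies above the axis; ∫[2,3] (s**3/2 - 5*s**2 + 31*s/2 - 15) ds = 5/24, giving area 5/24.
On [3, 5] the curve lies below the axis; ∫[3,5] (s**3/2 - 5*s**2 + 31*s/2 - 15) ds = -4/3, giving area 4/3.
Total area = 5/24 + 4/3 = 37/24.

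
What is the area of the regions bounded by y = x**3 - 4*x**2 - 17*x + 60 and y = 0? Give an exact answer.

3901/12

Set the curves equal: x**3 - 4*x**2 - 17*x + 60 = 0, so x**3 - 4*x**2 - 17*x + 60 = 0, which factors as (x - 5)*(x - 3)*(x + 4) = 0. The curves meet at x = -4, 3, 5.
On [-4, 3], y = x**3 - 4*x**2 - 17*x + 60 is on top; that piece has area ∫[-4,3] (x**3 - 4*x**2 - 17*x + 60) dx = 3773/12.
On [3, 5], y = 0 is on top; that piece has area ∫[3,5] (-(x**3 - 4*x**2 - 17*x + 60)) dx = 32/3.
Total enclosed area = 3773/12 + 32/3 = 3901/12.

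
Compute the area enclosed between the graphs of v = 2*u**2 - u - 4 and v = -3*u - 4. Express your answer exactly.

1/3

Set the curves equal: 2*u**2 - u - 4 = -3*u - 4, so 2*u**2 + 2*u = 0, which factors as 2*u*(u + 1) = 0. The curves meet at u = -1, 0.
On [-1, 0], v = -3*u - 4 is on top; that piece has area ∫[-1,0] (-(2*u**2 + 2*u)) du = 1/3.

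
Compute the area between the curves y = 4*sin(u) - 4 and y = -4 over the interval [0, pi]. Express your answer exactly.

8

On [0, pi], (4*sin(u) - 4) - (-4) = 4*sin(u) is ≥ 0 throughout, so the area is a single integral of |4*sin(u)|.
∫[0,pi] (4*sin(u)) du = 8.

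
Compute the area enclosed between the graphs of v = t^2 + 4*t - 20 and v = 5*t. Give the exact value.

243/2

Set the curves equal: t^2 + 4*t - 20 = 5*t, so t^2 - t - 20 = 0, which factors as (t - 5)*(t + 4) = 0. The curves meet at t = -4, 5.
On [-4, 5], v = 5*t is on top; that piece has area ∫[-4,5] (-(t^2 - t - 20)) dt = 243/2.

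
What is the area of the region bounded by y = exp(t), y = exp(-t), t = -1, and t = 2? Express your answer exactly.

-4 + exp(-2) + exp(-1) + exp(1) + exp(2)

The difference (exp(t)) - (exp(-t)) = exp(t) - exp(-t) changes sign at t = 0 inside [-1, 2], so split the integral there.
∫[-1,0] (exp(t) - exp(-t)) dt = -exp(1) - exp(-1) + 2; the area of that piece is -2 + exp(-1) + exp(1).
∫[0,2] (exp(t) - exp(-t)) dt = -2 + exp(-2) + exp(2).
Total area = (-2 + exp(-1) + exp(1)) + (-2 + exp(-2) + exp(2)) = -4 + exp(-2) + exp(-1) + exp(1) + exp(2).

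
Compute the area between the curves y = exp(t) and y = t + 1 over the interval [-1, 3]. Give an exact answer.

On [-1, 3], (exp(t)) - (t + 1) = -t + exp(t) - 1 is ≥ 0 throughout, so the area is a single integral of |-t + exp(t) - 1|.
∫[-1,3] (-t + exp(t) - 1) dt = -8 - exp(-1) + exp(3).

-8 - exp(-1) + exp(3)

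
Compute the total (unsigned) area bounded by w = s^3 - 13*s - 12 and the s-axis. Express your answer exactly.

407/4

The curve meets the s-axis where s^3 - 13*s - 12 = 0, i.e. (s - 4)*(s + 1)*(s + 3) = 0, at s = -3, -1, 4.
On [-3, -1] the curve lies above the axis; ∫[-3,-1] (s^3 - 13*s - 12) ds = 8, giving area 8.
On [-1, 4] the curve lies below the axis; ∫[-1,4] (s^3 - 13*s - 12) ds = -375/4, giving area 375/4.
Total area = 8 + 375/4 = 407/4.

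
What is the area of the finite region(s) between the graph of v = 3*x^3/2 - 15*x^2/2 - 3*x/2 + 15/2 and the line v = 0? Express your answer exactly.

The curve meets the x-axis where 3*x^3/2 - 15*x^2/2 - 3*x/2 + 15/2 = 0, i.e. 3*(x - 5)*(x - 1)*(x + 1)/2 = 0, at x = -1, 1, 5.
On [-1, 1] the curve lies above the axis; ∫[-1,1] (3*x^3/2 - 15*x^2/2 - 3*x/2 + 15/2) dx = 10, giving area 10.
On [1, 5] the curve lies below the axis; ∫[1,5] (3*x^3/2 - 15*x^2/2 - 3*x/2 + 15/2) dx = -64, giving area 64.
Total area = 10 + 64 = 74.

74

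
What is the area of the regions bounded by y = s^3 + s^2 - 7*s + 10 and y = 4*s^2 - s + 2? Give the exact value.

81/2

Set the curves equal: s^3 + s^2 - 7*s + 10 = 4*s^2 - s + 2, so s^3 - 3*s^2 - 6*s + 8 = 0, which factors as (s - 4)*(s - 1)*(s + 2) = 0. The curves meet at s = -2, 1, 4.
On [-2, 1], y = s^3 + s^2 - 7*s + 10 is on top; that piece has area ∫[-2,1] (s^3 - 3*s^2 - 6*s + 8) ds = 81/4.
On [1, 4], y = 4*s^2 - s + 2 is on top; that piece has area ∫[1,4] (-(s^3 - 3*s^2 - 6*s + 8)) ds = 81/4.
Total enclosed area = 81/4 + 81/4 = 81/2.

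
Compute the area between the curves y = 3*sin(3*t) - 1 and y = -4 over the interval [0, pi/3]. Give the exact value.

2 + pi

On [0, pi/3], (3*sin(3*t) - 1) - (-4) = 3*sin(3*t) + 3 is ≥ 0 throughout, so the area is a single integral of |3*sin(3*t) + 3|.
∫[0,pi/3] (3*sin(3*t) + 3) dt = 2 + pi.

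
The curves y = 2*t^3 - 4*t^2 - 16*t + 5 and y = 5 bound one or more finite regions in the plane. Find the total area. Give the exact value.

296/3

Set the curves equal: 2*t^3 - 4*t^2 - 16*t + 5 = 5, so 2*t^3 - 4*t^2 - 16*t = 0, which factors as 2*t*(t - 4)*(t + 2) = 0. The curves meet at t = -2, 0, 4.
On [-2, 0], y = 2*t^3 - 4*t^2 - 16*t + 5 is on top; that piece has area ∫[-2,0] (2*t^3 - 4*t^2 - 16*t) dt = 40/3.
On [0, 4], y = 5 is on top; that piece has area ∫[0,4] (-(2*t^3 - 4*t^2 - 16*t)) dt = 256/3.
Total enclosed area = 40/3 + 256/3 = 296/3.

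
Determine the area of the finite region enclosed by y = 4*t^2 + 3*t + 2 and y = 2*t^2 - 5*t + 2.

64/3

Set the curves equal: 4*t^2 + 3*t + 2 = 2*t^2 - 5*t + 2, so 2*t^2 + 8*t = 0, which factors as 2*t*(t + 4) = 0. The curves meet at t = -4, 0.
On [-4, 0], y = 2*t^2 - 5*t + 2 is on top; that piece has area ∫[-4,0] (-(2*t^2 + 8*t)) dt = 64/3.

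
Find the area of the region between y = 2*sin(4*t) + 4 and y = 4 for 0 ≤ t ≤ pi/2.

The difference (2*sin(4*t) + 4) - (4) = 2*sin(4*t) changes sign at t = pi/4 inside [0, pi/2], so split the integral there.
∫[0,pi/4] (2*sin(4*t)) dt = 1.
∫[pi/4,pi/2] (2*sin(4*t)) dt = -1; the area of that piece is 1.
Total area = 1 + 1 = 2.

2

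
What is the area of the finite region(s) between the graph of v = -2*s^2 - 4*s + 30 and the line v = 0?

512/3

The curve meets the s-axis where -2*s^2 - 4*s + 30 = 0, i.e. -2*(s - 3)*(s + 5) = 0, at s = -5, 3.
On [-5, 3] the curve lies above the axis; ∫[-5,3] (-2*s^2 - 4*s + 30) ds = 512/3, giving area 512/3.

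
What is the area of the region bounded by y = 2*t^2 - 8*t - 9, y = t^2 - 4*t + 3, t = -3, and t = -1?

The difference (2*t^2 - 8*t - 9) - (t^2 - 4*t + 3) = t^2 - 4*t - 12 changes sign at t = -2 inside [-3, -1], so split the integral there.
∫[-3,-2] (t^2 - 4*t - 12) dt = 13/3.
∫[-2,-1] (t^2 - 4*t - 12) dt = -11/3; the area of that piece is 11/3.
Total area = 13/3 + 11/3 = 8.

8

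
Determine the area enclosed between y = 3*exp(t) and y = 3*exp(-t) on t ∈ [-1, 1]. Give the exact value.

-12 + 6*exp(-1) + 6*exp(1)

The difference (3*exp(t)) - (3*exp(-t)) = 3*exp(t) - 3*exp(-t) changes sign at t = 0 inside [-1, 1], so split the integral there.
∫[-1,0] (3*exp(t) - 3*exp(-t)) dt = -3*exp(1) - 3*exp(-1) + 6; the area of that piece is -6 + 3*exp(-1) + 3*exp(1).
∫[0,1] (3*exp(t) - 3*exp(-t)) dt = -6 + 3*exp(-1) + 3*exp(1).
Total area = (-6 + 3*exp(-1) + 3*exp(1)) + (-6 + 3*exp(-1) + 3*exp(1)) = -12 + 6*exp(-1) + 6*exp(1).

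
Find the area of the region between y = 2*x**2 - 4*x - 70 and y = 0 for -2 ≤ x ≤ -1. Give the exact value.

178/3

On [-2, -1], (2*x**2 - 4*x - 70) - (0) = 2*x**2 - 4*x - 70 is ≤ 0 throughout, so the area is a single integral of |2*x**2 - 4*x - 70|.
∫[-2,-1] (2*x**2 - 4*x - 70) dx = -178/3; the area of that piece is 178/3.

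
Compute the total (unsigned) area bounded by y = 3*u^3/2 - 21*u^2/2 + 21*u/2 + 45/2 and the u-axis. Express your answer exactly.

The curve meets the u-axis where 3*u^3/2 - 21*u^2/2 + 21*u/2 + 45/2 = 0, i.e. 3*(u - 5)*(u - 3)*(u + 1)/2 = 0, at u = -1, 3, 5.
On [-1, 3] the curve lies above the axis; ∫[-1,3] (3*u^3/2 - 21*u^2/2 + 21*u/2 + 45/2) du = 64, giving area 64.
On [3, 5] the curve lies below the axis; ∫[3,5] (3*u^3/2 - 21*u^2/2 + 21*u/2 + 45/2) du = -10, giving area 10.
Total area = 64 + 10 = 74.

74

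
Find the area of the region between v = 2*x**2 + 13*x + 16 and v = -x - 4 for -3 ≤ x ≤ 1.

142/3

The difference (2*x**2 + 13*x + 16) - (-x - 4) = 2*x**2 + 14*x + 20 changes sign at x = -2 inside [-3, 1], so split the integral there.
∫[-3,-2] (2*x**2 + 14*x + 20) dx = -7/3; the area of that piece is 7/3.
∫[-2,1] (2*x**2 + 14*x + 20) dx = 45.
Total area = 7/3 + 45 = 142/3.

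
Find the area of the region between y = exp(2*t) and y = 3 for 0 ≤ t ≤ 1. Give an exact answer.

The difference (exp(2*t)) - (3) = exp(2*t) - 3 changes sign at t = log(3)/2 inside [0, 1], so split the integral there.
∫[0,log(3)/2] (exp(2*t) - 3) dt = 1 - 3*log(3)/2; the area of that piece is -1 + 3*log(3)/2.
∫[log(3)/2,1] (exp(2*t) - 3) dt = -9/2 + 3*log(3)/2 + exp(2)/2.
Total area = (-1 + 3*log(3)/2) + (-9/2 + 3*log(3)/2 + exp(2)/2) = -11/2 + 3*log(3) + exp(2)/2.

-11/2 + 3*log(3) + exp(2)/2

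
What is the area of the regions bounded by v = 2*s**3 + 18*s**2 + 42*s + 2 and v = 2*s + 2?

131/2

Set the curves equal: 2*s**3 + 18*s**2 + 42*s + 2 = 2*s + 2, so 2*s**3 + 18*s**2 + 40*s = 0, which factors as 2*s*(s + 4)*(s + 5) = 0. The curves meet at s = -5, -4, 0.
On [-5, -4], v = 2*s**3 + 18*s**2 + 42*s + 2 is on top; that piece has area ∫[-5,-4] (2*s**3 + 18*s**2 + 40*s) ds = 3/2.
On [-4, 0], v = 2*s + 2 is on top; that piece has area ∫[-4,0] (-(2*s**3 + 18*s**2 + 40*s)) ds = 64.
Total enclosed area = 3/2 + 64 = 131/2.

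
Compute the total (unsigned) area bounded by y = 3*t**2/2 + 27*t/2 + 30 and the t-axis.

1/4

The curve meets the t-axis where 3*t**2/2 + 27*t/2 + 30 = 0, i.e. 3*(t + 4)*(t + 5)/2 = 0, at t = -5, -4.
On [-5, -4] the curve lies below the axis; ∫[-5,-4] (3*t**2/2 + 27*t/2 + 30) dt = -1/4, giving area 1/4.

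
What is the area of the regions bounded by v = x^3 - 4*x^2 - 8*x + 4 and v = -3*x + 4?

Set the curves equal: x^3 - 4*x^2 - 8*x + 4 = -3*x + 4, so x^3 - 4*x^2 - 5*x = 0, which factors as x*(x - 5)*(x + 1) = 0. The curves meet at x = -1, 0, 5.
On [-1, 0], v = x^3 - 4*x^2 - 8*x + 4 is on top; that piece has area ∫[-1,0] (x^3 - 4*x^2 - 5*x) dx = 11/12.
On [0, 5], v = -3*x + 4 is on top; that piece has area ∫[0,5] (-(x^3 - 4*x^2 - 5*x)) dx = 875/12.
Total enclosed area = 11/12 + 875/12 = 443/6.

443/6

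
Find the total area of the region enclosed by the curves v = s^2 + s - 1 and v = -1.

1/6

Set the curves equal: s^2 + s - 1 = -1, so s^2 + s = 0, which factors as s*(s + 1) = 0. The curves meet at s = -1, 0.
On [-1, 0], v = -1 is on top; that piece has area ∫[-1,0] (-(s^2 + s)) ds = 1/6.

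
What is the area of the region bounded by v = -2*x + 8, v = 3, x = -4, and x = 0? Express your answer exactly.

On [-4, 0], (-2*x + 8) - (3) = -2*x + 5 is ≥ 0 throughout, so the area is a single integral of |-2*x + 5|.
∫[-4,0] (-2*x + 5) dx = 36.

36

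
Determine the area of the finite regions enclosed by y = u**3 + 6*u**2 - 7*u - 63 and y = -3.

517/2

Set the curves equal: u**3 + 6*u**2 - 7*u - 63 = -3, so u**3 + 6*u**2 - 7*u - 60 = 0, which factors as (u - 3)*(u + 4)*(u + 5) = 0. The curves meet at u = -5, -4, 3.
On [-5, -4], y = u**3 + 6*u**2 - 7*u - 63 is on top; that piece has area ∫[-5,-4] (u**3 + 6*u**2 - 7*u - 60) du = 5/4.
On [-4, 3], y = -3 is on top; that piece has area ∫[-4,3] (-(u**3 + 6*u**2 - 7*u - 60)) du = 1029/4.
Total enclosed area = 5/4 + 1029/4 = 517/2.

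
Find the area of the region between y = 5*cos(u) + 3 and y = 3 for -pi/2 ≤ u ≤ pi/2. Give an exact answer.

On [-pi/2, pi/2], (5*cos(u) + 3) - (3) = 5*cos(u) is ≥ 0 throughout, so the area is a single integral of |5*cos(u)|.
∫[-pi/2,pi/2] (5*cos(u)) du = 10.

10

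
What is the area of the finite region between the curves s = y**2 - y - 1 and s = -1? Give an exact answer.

Both boundary curves give s as a function of y, so integrate with respect to y. Setting them equal: y**2 - y = 0, i.e. y*(y - 1) = 0, so they meet at y = 0, 1.
For y in [0, 1], s = y**2 - y - 1 is on the left; area = ∫[0,1] (-(y**2 - y)) dy = 1/6.

1/6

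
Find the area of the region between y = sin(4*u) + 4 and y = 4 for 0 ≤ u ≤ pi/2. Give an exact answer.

1

The difference (sin(4*u) + 4) - (4) = sin(4*u) changes sign at u = pi/4 inside [0, pi/2], so split the integral there.
∫[0,pi/4] (sin(4*u)) du = 1/2.
∫[pi/4,pi/2] (sin(4*u)) du = -1/2; the area of that piece is 1/2.
Total area = 1/2 + 1/2 = 1.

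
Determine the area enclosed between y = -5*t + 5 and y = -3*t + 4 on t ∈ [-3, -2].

On [-3, -2], (-5*t + 5) - (-3*t + 4) = -2*t + 1 is ≥ 0 throughout, so the area is a single integral of |-2*t + 1|.
∫[-3,-2] (-2*t + 1) dt = 6.

6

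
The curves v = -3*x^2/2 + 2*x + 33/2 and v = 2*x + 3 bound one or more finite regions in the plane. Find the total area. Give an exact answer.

Set the curves equal: -3*x^2/2 + 2*x + 33/2 = 2*x + 3, so -3*x^2/2 + 27/2 = 0, which factors as -3*(x - 3)*(x + 3)/2 = 0. The curves meet at x = -3, 3.
On [-3, 3], v = -3*x^2/2 + 2*x + 33/2 is on top; that piece has area ∫[-3,3] (-3*x^2/2 + 27/2) dx = 54.

54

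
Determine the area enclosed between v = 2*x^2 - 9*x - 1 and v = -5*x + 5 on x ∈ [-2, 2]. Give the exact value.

68/3

The difference (2*x^2 - 9*x - 1) - (-5*x + 5) = 2*x^2 - 4*x - 6 changes sign at x = -1 inside [-2, 2], so split the integral there.
∫[-2,-1] (2*x^2 - 4*x - 6) dx = 14/3.
∫[-1,2] (2*x^2 - 4*x - 6) dx = -18; the area of that piece is 18.
Total area = 14/3 + 18 = 68/3.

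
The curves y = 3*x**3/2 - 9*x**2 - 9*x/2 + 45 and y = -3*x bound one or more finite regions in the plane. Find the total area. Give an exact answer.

1221/8

Set the curves equal: 3*x**3/2 - 9*x**2 - 9*x/2 + 45 = -3*x, so 3*x**3/2 - 9*x**2 - 3*x/2 + 45 = 0, which factors as 3*(x - 5)*(x - 3)*(x + 2)/2 = 0. The curves meet at x = -2, 3, 5.
On [-2, 3], y = 3*x**3/2 - 9*x**2 - 9*x/2 + 45 is on top; that piece has area ∫[-2,3] (3*x**3/2 - 9*x**2 - 3*x/2 + 45) dx = 1125/8.
On [3, 5], y = -3*x is on top; that piece has area ∫[3,5] (-(3*x**3/2 - 9*x**2 - 3*x/2 + 45)) dx = 12.
Total enclosed area = 1125/8 + 12 = 1221/8.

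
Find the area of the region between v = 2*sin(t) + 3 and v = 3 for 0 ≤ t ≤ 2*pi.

8

The difference (2*sin(t) + 3) - (3) = 2*sin(t) changes sign at t = pi inside [0, 2*pi], so split the integral there.
∫[0,pi] (2*sin(t)) dt = 4.
∫[pi,2*pi] (2*sin(t)) dt = -4; the area of that piece is 4.
Total area = 4 + 4 = 8.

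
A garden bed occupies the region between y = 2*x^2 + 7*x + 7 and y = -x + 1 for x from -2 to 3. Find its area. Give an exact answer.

76

The difference (2*x^2 + 7*x + 7) - (-x + 1) = 2*x^2 + 8*x + 6 changes sign at x = -1 inside [-2, 3], so split the integral there.
∫[-2,-1] (2*x^2 + 8*x + 6) dx = -4/3; the area of that piece is 4/3.
∫[-1,3] (2*x^2 + 8*x + 6) dx = 224/3.
Total area = 4/3 + 224/3 = 76.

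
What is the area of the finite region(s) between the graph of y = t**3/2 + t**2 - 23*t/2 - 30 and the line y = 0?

The curve meets the t-axis where t**3/2 + t**2 - 23*t/2 - 30 = 0, i.e. (t - 5)*(t + 3)*(t + 4)/2 = 0, at t = -4, -3, 5.
On [-4, -3] the curve lies above the axis; ∫[-4,-3] (t**3/2 + t**2 - 23*t/2 - 30) dt = 17/24, giving area 17/24.
On [-3, 5] the curve lies below the axis; ∫[-3,5] (t**3/2 + t**2 - 23*t/2 - 30) dt = -640/3, giving area 640/3.
Total area = 17/24 + 640/3 = 5137/24.

5137/24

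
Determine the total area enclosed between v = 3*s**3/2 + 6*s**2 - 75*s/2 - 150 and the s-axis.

4019/4

The curve meets the s-axis where 3*s**3/2 + 6*s**2 - 75*s/2 - 150 = 0, i.e. 3*(s - 5)*(s + 4)*(s + 5)/2 = 0, at s = -5, -4, 5.
On [-5, -4] the curve lies above the axis; ∫[-5,-4] (3*s**3/2 + 6*s**2 - 75*s/2 - 150) ds = 19/8, giving area 19/8.
On [-4, 5] the curve lies below the axis; ∫[-4,5] (3*s**3/2 + 6*s**2 - 75*s/2 - 150) ds = -8019/8, giving area 8019/8.
Total area = 19/8 + 8019/8 = 4019/4.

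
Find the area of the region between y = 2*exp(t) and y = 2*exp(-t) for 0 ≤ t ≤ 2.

On [0, 2], (2*exp(t)) - (2*exp(-t)) = 2*exp(t) - 2*exp(-t) is ≥ 0 throughout, so the area is a single integral of |2*exp(t) - 2*exp(-t)|.
∫[0,2] (2*exp(t) - 2*exp(-t)) dt = -4 + 2*exp(-2) + 2*exp(2).

-4 + 2*exp(-2) + 2*exp(2)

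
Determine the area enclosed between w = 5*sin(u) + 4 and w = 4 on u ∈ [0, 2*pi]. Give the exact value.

The difference (5*sin(u) + 4) - (4) = 5*sin(u) changes sign at u = pi inside [0, 2*pi], so split the integral there.
∫[0,pi] (5*sin(u)) du = 10.
∫[pi,2*pi] (5*sin(u)) du = -10; the area of that piece is 10.
Total area = 10 + 10 = 20.

20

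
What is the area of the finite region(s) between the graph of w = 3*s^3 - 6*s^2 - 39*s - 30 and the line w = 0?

The curve meets the s-axis where 3*s^3 - 6*s^2 - 39*s - 30 = 0, i.e. 3*(s - 5)*(s + 1)*(s + 2) = 0, at s = -2, -1, 5.
On [-2, -1] the curve lies above the axis; ∫[-2,-1] (3*s^3 - 6*s^2 - 39*s - 30) ds = 13/4, giving area 13/4.
On [-1, 5] the curve lies below the axis; ∫[-1,5] (3*s^3 - 6*s^2 - 39*s - 30) ds = -432, giving area 432.
Total area = 13/4 + 432 = 1741/4.

1741/4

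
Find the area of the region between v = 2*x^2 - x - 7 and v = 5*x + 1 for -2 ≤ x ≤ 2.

The difference (2*x^2 - x - 7) - (5*x + 1) = 2*x^2 - 6*x - 8 changes sign at x = -1 inside [-2, 2], so split the integral there.
∫[-2,-1] (2*x^2 - 6*x - 8) dx = 17/3.
∫[-1,2] (2*x^2 - 6*x - 8) dx = -27; the area of that piece is 27.
Total area = 17/3 + 27 = 98/3.

98/3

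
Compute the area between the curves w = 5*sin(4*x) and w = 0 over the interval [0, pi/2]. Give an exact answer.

The difference (5*sin(4*x)) - (0) = 5*sin(4*x) changes sign at x = pi/4 inside [0, pi/2], so split the integral there.
∫[0,pi/4] (5*sin(4*x)) dx = 5/2.
∫[pi/4,pi/2] (5*sin(4*x)) dx = -5/2; the area of that piece is 5/2.
Total area = 5/2 + 5/2 = 5.

5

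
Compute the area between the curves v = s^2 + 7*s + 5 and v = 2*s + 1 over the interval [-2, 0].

The difference (s^2 + 7*s + 5) - (2*s + 1) = s^2 + 5*s + 4 changes sign at s = -1 inside [-2, 0], so split the integral there.
∫[-2,-1] (s^2 + 5*s + 4) ds = -7/6; the area of that piece is 7/6.
∫[-1,0] (s^2 + 5*s + 4) ds = 11/6.
Total area = 7/6 + 11/6 = 3.

3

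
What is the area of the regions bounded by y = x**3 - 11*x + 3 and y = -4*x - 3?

131/4

Set the curves equal: x**3 - 11*x + 3 = -4*x - 3, so x**3 - 7*x + 6 = 0, which factors as (x - 2)*(x - 1)*(x + 3) = 0. The curves meet at x = -3, 1, 2.
On [-3, 1], y = x**3 - 11*x + 3 is on top; that piece has area ∫[-3,1] (x**3 - 7*x + 6) dx = 32.
On [1, 2], y = -4*x - 3 is on top; that piece has area ∫[1,2] (-(x**3 - 7*x + 6)) dx = 3/4.
Total enclosed area = 32 + 3/4 = 131/4.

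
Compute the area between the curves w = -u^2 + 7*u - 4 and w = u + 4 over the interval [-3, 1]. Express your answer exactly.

On [-3, 1], (-u^2 + 7*u - 4) - (u + 4) = -u^2 + 6*u - 8 is ≤ 0 throughout, so the area is a single integral of |-u^2 + 6*u - 8|.
∫[-3,1] (-u^2 + 6*u - 8) du = -196/3; the area of that piece is 196/3.

196/3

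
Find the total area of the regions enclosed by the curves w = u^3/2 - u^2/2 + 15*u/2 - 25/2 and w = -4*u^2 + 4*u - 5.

74/3

Set the curves equal: u^3/2 - u^2/2 + 15*u/2 - 25/2 = -4*u^2 + 4*u - 5, so u^3/2 + 7*u^2/2 + 7*u/2 - 15/2 = 0, which factors as (u - 1)*(u + 3)*(u + 5)/2 = 0. The curves meet at u = -5, -3, 1.
On [-5, -3], w = u^3/2 - u^2/2 + 15*u/2 - 25/2 is on top; that piece has area ∫[-5,-3] (u^3/2 + 7*u^2/2 + 7*u/2 - 15/2) du = 10/3.
On [-3, 1], w = -4*u^2 + 4*u - 5 is on top; that piece has area ∫[-3,1] (-(u^3/2 + 7*u^2/2 + 7*u/2 - 15/2)) du = 64/3.
Total enclosed area = 10/3 + 64/3 = 74/3.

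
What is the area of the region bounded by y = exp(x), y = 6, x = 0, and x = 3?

-29 + exp(3) + 12*log(6)

The difference (exp(x)) - (6) = exp(x) - 6 changes sign at x = log(6) inside [0, 3], so split the integral there.
∫[0,log(6)] (exp(x) - 6) dx = 5 - log(46656); the area of that piece is -5 + log(46656).
∫[log(6),3] (exp(x) - 6) dx = -24 + 6*log(6) + exp(3).
Total area = (-5 + log(46656)) + (-24 + 6*log(6) + exp(3)) = -29 + exp(3) + 12*log(6).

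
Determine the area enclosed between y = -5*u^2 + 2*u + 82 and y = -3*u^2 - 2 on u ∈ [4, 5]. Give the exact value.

157/3

On [4, 5], (-5*u^2 + 2*u + 82) - (-3*u^2 - 2) = -2*u^2 + 2*u + 84 is ≥ 0 throughout, so the area is a single integral of |-2*u^2 + 2*u + 84|.
∫[4,5] (-2*u^2 + 2*u + 84) du = 157/3.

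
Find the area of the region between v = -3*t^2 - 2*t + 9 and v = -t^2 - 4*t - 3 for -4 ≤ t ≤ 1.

157/3

The difference (-3*t^2 - 2*t + 9) - (-t^2 - 4*t - 3) = -2*t^2 + 2*t + 12 changes sign at t = -2 inside [-4, 1], so split the integral there.
∫[-4,-2] (-2*t^2 + 2*t + 12) dt = -76/3; the area of that piece is 76/3.
∫[-2,1] (-2*t^2 + 2*t + 12) dt = 27.
Total area = 76/3 + 27 = 157/3.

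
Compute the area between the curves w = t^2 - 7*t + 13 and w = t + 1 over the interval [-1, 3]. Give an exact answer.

The difference (t^2 - 7*t + 13) - (t + 1) = t^2 - 8*t + 12 changes sign at t = 2 inside [-1, 3], so split the integral there.
∫[-1,2] (t^2 - 8*t + 12) dt = 27.
∫[2,3] (t^2 - 8*t + 12) dt = -5/3; the area of that piece is 5/3.
Total area = 27 + 5/3 = 86/3.

86/3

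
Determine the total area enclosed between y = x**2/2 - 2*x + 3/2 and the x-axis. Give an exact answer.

2/3

The curve meets the x-axis where x**2/2 - 2*x + 3/2 = 0, i.e. (x - 3)*(x - 1)/2 = 0, at x = 1, 3.
On [1, 3] the curve lies below the axis; ∫[1,3] (x**2/2 - 2*x + 3/2) dx = -2/3, giving area 2/3.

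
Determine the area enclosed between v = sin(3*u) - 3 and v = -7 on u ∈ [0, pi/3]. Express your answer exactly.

On [0, pi/3], (sin(3*u) - 3) - (-7) = sin(3*u) + 4 is ≥ 0 throughout, so the area is a single integral of |sin(3*u) + 4|.
∫[0,pi/3] (sin(3*u) + 4) du = 2/3 + 4*pi/3.

2/3 + 4*pi/3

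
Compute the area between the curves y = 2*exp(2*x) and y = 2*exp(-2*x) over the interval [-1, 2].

The difference (2*exp(2*x)) - (2*exp(-2*x)) = 2*exp(2*x) - 2*exp(-2*x) changes sign at x = 0 inside [-1, 2], so split the integral there.
∫[-1,0] (2*exp(2*x) - 2*exp(-2*x)) dx = -exp(2) - exp(-2) + 2; the area of that piece is -2 + exp(-2) + exp(2).
∫[0,2] (2*exp(2*x) - 2*exp(-2*x)) dx = -2 + exp(-4) + exp(4).
Total area = (-2 + exp(-2) + exp(2)) + (-2 + exp(-4) + exp(4)) = -4 + exp(-4) + exp(-2) + exp(2) + exp(4).

-4 + exp(-4) + exp(-2) + exp(2) + exp(4)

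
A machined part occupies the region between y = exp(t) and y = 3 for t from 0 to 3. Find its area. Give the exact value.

-14 + 6*log(3) + exp(3)

The difference (exp(t)) - (3) = exp(t) - 3 changes sign at t = log(3) inside [0, 3], so split the integral there.
∫[0,log(3)] (exp(t) - 3) dt = 2 - log(27); the area of that piece is -2 + log(27).
∫[log(3),3] (exp(t) - 3) dt = -12 + 3*log(3) + exp(3).
Total area = (-2 + log(27)) + (-12 + 3*log(3) + exp(3)) = -14 + 6*log(3) + exp(3).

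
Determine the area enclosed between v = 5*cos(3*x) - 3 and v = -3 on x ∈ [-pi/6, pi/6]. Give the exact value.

10/3

On [-pi/6, pi/6], (5*cos(3*x) - 3) - (-3) = 5*cos(3*x) is ≥ 0 throughout, so the area is a single integral of |5*cos(3*x)|.
∫[-pi/6,pi/6] (5*cos(3*x)) dx = 10/3.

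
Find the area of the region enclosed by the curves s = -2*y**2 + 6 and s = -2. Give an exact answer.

64/3

Both boundary curves give s as a function of y, so integrate with respect to y. Setting them equal: -2*y**2 + 8 = 0, i.e. -2*(y - 2)*(y + 2) = 0, so they meet at y = -2, 2.
For y in [-2, 2], s = -2*y**2 + 6 is on the right; area = ∫[-2,2] (-2*y**2 + 8) dy = 64/3.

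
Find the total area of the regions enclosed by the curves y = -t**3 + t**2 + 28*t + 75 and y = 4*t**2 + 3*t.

Set the curves equal: -t**3 + t**2 + 28*t + 75 = 4*t**2 + 3*t, so -t**3 - 3*t**2 + 25*t + 75 = 0, which factors as -(t - 5)*(t + 3)*(t + 5) = 0. The curves meet at t = -5, -3, 5.
On [-5, -3], y = 4*t**2 + 3*t is on top; that piece has area ∫[-5,-3] (-(-t**3 - 3*t**2 + 25*t + 75)) dt = 12.
On [-3, 5], y = -t**3 + t**2 + 28*t + 75 is on top; that piece has area ∫[-3,5] (-t**3 - 3*t**2 + 25*t + 75) dt = 512.
Total enclosed area = 12 + 512 = 524.

524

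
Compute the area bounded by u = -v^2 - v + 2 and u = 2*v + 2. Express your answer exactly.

9/2

Both boundary curves give u as a function of v, so integrate with respect to v. Setting them equal: -v^2 - 3*v = 0, i.e. -v*(v + 3) = 0, so they meet at v = -3, 0.
For v in [-3, 0], u = -v^2 - v + 2 is on the right; area = ∫[-3,0] (-v^2 - 3*v) dv = 9/2.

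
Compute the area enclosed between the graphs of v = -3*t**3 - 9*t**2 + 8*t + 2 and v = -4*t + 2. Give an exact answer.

393/4

Set the curves equal: -3*t**3 - 9*t**2 + 8*t + 2 = -4*t + 2, so -3*t**3 - 9*t**2 + 12*t = 0, which factors as -3*t*(t - 1)*(t + 4) = 0. The curves meet at t = -4, 0, 1.
On [-4, 0], v = -4*t + 2 is on top; that piece has area ∫[-4,0] (-(-3*t**3 - 9*t**2 + 12*t)) dt = 96.
On [0, 1], v = -3*t**3 - 9*t**2 + 8*t + 2 is on top; that piece has area ∫[0,1] (-3*t**3 - 9*t**2 + 12*t) dt = 9/4.
Total enclosed area = 96 + 9/4 = 393/4.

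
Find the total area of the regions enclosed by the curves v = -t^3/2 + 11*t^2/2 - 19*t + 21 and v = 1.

Set the curves equal: -t^3/2 + 11*t^2/2 - 19*t + 21 = 1, so -t^3/2 + 11*t^2/2 - 19*t + 20 = 0, which factors as -(t - 5)*(t - 4)*(t - 2)/2 = 0. The curves meet at t = 2, 4, 5.
On [2, 4], v = 1 is on top; that piece has area ∫[2,4] (-(-t^3/2 + 11*t^2/2 - 19*t + 20)) dt = 4/3.
On [4, 5], v = -t^3/2 + 11*t^2/2 - 19*t + 21 is on top; that piece has area ∫[4,5] (-t^3/2 + 11*t^2/2 - 19*t + 20) dt = 5/24.
Total enclosed area = 4/3 + 5/24 = 37/24.

37/24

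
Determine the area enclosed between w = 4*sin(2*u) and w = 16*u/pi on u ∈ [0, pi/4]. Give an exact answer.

2 - pi/2

On [0, pi/4], (4*sin(2*u)) - (16*u/pi) = -16*u/pi + 4*sin(2*u) is ≥ 0 throughout, so the area is a single integral of |-16*u/pi + 4*sin(2*u)|.
∫[0,pi/4] (-16*u/pi + 4*sin(2*u)) du = 2 - pi/2.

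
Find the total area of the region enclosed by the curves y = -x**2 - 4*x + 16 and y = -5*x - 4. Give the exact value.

243/2

Set the curves equal: -x**2 - 4*x + 16 = -5*x - 4, so -x**2 + x + 20 = 0, which factors as -(x - 5)*(x + 4) = 0. The curves meet at x = -4, 5.
On [-4, 5], y = -x**2 - 4*x + 16 is on top; that piece has area ∫[-4,5] (-x**2 + x + 20) dx = 243/2.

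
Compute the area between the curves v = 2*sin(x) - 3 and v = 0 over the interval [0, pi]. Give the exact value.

On [0, pi], (2*sin(x) - 3) - (0) = 2*sin(x) - 3 is ≤ 0 throughout, so the area is a single integral of |2*sin(x) - 3|.
∫[0,pi] (2*sin(x) - 3) dx = 4 - 3*pi; the area of that piece is -4 + 3*pi.

-4 + 3*pi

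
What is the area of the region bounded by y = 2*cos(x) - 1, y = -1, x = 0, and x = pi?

4

The difference (2*cos(x) - 1) - (-1) = 2*cos(x) changes sign at x = pi/2 inside [0, pi], so split the integral there.
∫[0,pi/2] (2*cos(x)) dx = 2.
∫[pi/2,pi] (2*cos(x)) dx = -2; the area of that piece is 2.
Total area = 2 + 2 = 4.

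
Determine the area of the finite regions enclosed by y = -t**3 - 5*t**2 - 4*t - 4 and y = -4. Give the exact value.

71/6

Set the curves equal: -t**3 - 5*t**2 - 4*t - 4 = -4, so -t**3 - 5*t**2 - 4*t = 0, which factors as -t*(t + 1)*(t + 4) = 0. The curves meet at t = -4, -1, 0.
On [-4, -1], y = -4 is on top; that piece has area ∫[-4,-1] (-(-t**3 - 5*t**2 - 4*t)) dt = 45/4.
On [-1, 0], y = -t**3 - 5*t**2 - 4*t - 4 is on top; that piece has area ∫[-1,0] (-t**3 - 5*t**2 - 4*t) dt = 7/12.
Total enclosed area = 45/4 + 7/12 = 71/6.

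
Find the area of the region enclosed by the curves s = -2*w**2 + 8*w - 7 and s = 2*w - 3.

1/3

Both boundary curves give s as a function of w, so integrate with respect to w. Setting them equal: -2*w**2 + 6*w - 4 = 0, i.e. -2*(w - 2)*(w - 1) = 0, so they meet at w = 1, 2.
For w in [1, 2], s = -2*w**2 + 8*w - 7 is on the right; area = ∫[1,2] (-2*w**2 + 6*w - 4) dw = 1/3.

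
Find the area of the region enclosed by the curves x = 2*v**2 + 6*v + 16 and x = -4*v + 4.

Both boundary curves give x as a function of v, so integrate with respect to v. Setting them equal: 2*v**2 + 10*v + 12 = 0, i.e. 2*(v + 2)*(v + 3) = 0, so they meet at v = -3, -2.
For v in [-3, -2], x = 2*v**2 + 6*v + 16 is on the left; area = ∫[-3,-2] (-(2*v**2 + 10*v + 12)) dv = 1/3.

1/3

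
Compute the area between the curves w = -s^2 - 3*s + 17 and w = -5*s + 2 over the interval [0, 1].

On [0, 1], (-s^2 - 3*s + 17) - (-5*s + 2) = -s^2 + 2*s + 15 is ≥ 0 throughout, so the area is a single integral of |-s^2 + 2*s + 15|.
∫[0,1] (-s^2 + 2*s + 15) ds = 47/3.

47/3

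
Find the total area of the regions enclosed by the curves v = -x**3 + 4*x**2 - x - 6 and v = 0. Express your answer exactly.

Set the curves equal: -x**3 + 4*x**2 - x - 6 = 0, so -x**3 + 4*x**2 - x - 6 = 0, which factors as -(x - 3)*(x - 2)*(x + 1) = 0. The curves meet at x = -1, 2, 3.
On [-1, 2], v = 0 is on top; that piece has area ∫[-1,2] (-(-x**3 + 4*x**2 - x - 6)) dx = 45/4.
On [2, 3], v = -x**3 + 4*x**2 - x - 6 is on top; that piece has area ∫[2,3] (-x**3 + 4*x**2 - x - 6) dx = 7/12.
Total enclosed area = 45/4 + 7/12 = 71/6.

71/6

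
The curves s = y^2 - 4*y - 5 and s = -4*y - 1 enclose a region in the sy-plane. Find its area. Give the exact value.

32/3

Both boundary curves give s as a function of y, so integrate with respect to y. Setting them equal: y^2 - 4 = 0, i.e. (y - 2)*(y + 2) = 0, so they meet at y = -2, 2.
For y in [-2, 2], s = y^2 - 4*y - 5 is on the left; area = ∫[-2,2] (-(y^2 - 4)) dy = 32/3.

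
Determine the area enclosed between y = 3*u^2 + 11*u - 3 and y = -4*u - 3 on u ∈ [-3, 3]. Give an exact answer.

The difference (3*u^2 + 11*u - 3) - (-4*u - 3) = 3*u^2 + 15*u changes sign at u = 0 inside [-3, 3], so split the integral there.
∫[-3,0] (3*u^2 + 15*u) du = -81/2; the area of that piece is 81/2.
∫[0,3] (3*u^2 + 15*u) du = 189/2.
Total area = 81/2 + 189/2 = 135.

135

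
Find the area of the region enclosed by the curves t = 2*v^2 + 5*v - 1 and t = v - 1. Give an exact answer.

8/3

Both boundary curves give t as a function of v, so integrate with respect to v. Setting them equal: 2*v^2 + 4*v = 0, i.e. 2*v*(v + 2) = 0, so they meet at v = -2, 0.
For v in [-2, 0], t = 2*v^2 + 5*v - 1 is on the left; area = ∫[-2,0] (-(2*v^2 + 4*v)) dv = 8/3.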